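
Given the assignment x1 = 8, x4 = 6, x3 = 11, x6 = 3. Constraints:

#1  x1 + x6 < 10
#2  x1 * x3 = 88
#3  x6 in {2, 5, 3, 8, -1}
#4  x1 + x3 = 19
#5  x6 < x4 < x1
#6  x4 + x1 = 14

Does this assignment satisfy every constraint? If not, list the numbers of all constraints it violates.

#1 x1 + x6 = 8 + 3 = 11; 11 ≥ 10, bound 10 not met — violated.
#2 x1 * x3 = 8 * 11 = 88 — OK.
#3 x6 = 3 is in {2, 5, 3, 8, -1} — OK.
#4 x1 + x3 = 8 + 11 = 19 — OK.
#5 values 3 < 6 < 8 — OK.
#6 x4 + x1 = 6 + 8 = 14 — OK.

No — constraint 1 is not satisfied.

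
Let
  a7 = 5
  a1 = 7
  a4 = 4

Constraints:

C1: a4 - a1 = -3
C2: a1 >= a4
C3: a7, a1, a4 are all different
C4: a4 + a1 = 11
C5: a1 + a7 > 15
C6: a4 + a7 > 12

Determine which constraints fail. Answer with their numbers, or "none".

The assignment fails constraints 5, 6.

C1: a4 - a1 = 4 - 7 = -3  OK
C2: a1 = 7, a4 = 4; 7 ≥ 4  OK
C3: values 5, 7, 4 are pairwise distinct  OK
C4: a4 + a1 = 4 + 7 = 11  OK
C5: a1 + a7 = 7 + 5 = 12; 12 ≤ 15, bound 15 not met  FAIL
C6: a4 + a7 = 4 + 5 = 9; 9 ≤ 12, bound 12 not met  FAIL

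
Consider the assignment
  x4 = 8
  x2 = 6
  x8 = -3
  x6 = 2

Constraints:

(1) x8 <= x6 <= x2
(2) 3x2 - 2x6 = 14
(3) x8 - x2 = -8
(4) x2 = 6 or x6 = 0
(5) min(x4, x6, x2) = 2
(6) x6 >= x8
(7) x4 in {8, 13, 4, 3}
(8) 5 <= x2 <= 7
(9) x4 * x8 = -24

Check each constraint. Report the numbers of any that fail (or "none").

The assignment fails constraint 3.

(1) values -3 <= 2 <= 6 — satisfied.
(2) 3x2 - 2x6 = 3(6) - 2(2) = 14 — satisfied.
(3) x8 - x2 = -3 - 6 = -9, not -8 — violated.
(4) x2 = 6 = 6 (first disjunct) — satisfied.
(5) min(8, 2, 6) = 2 — satisfied.
(6) x6 = 2, x8 = -3; 2 ≥ -3 — satisfied.
(7) x4 = 8 is in {8, 13, 4, 3} — satisfied.
(8) x2 = 6 lies in [5, 7] — satisfied.
(9) x4 * x8 = 8 * (-3) = -24 — satisfied.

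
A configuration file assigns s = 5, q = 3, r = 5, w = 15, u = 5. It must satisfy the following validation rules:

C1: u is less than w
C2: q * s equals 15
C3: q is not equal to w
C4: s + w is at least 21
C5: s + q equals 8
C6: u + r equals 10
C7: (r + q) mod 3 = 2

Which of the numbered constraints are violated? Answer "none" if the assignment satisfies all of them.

C1: u = 5, w = 15; 5 < 15  true
C2: q * s = 3 * 5 = 15  true
C3: q = 3, w = 15; distinct  true
C4: s + w = 5 + 15 = 20; 20 < 21, bound 21 not met  false
C5: s + q = 5 + 3 = 8  true
C6: u + r = 5 + 5 = 10  true
C7: r + q = 8; 8 mod 3 = 2  true

Constraint 4 does not hold.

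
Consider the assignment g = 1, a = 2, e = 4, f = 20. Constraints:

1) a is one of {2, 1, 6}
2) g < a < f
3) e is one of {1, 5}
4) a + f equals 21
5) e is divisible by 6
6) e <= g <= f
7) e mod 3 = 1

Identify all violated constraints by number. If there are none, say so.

1) a = 2 is in {2, 1, 6} — satisfied.
2) values 1 < 2 < 20 — satisfied.
3) e = 4 is not in {1, 5} — violated.
4) a + f = 2 + 20 = 22, not 21 — violated.
5) 4 = 6*0 + 4, so 6 does not divide 4 — violated.
6) values 4, 1, 20; e = 4 is not <= g = 1 — violated.
7) 4 mod 3 = 1 — satisfied.

The assignment fails constraints 3, 4, 5, and 6.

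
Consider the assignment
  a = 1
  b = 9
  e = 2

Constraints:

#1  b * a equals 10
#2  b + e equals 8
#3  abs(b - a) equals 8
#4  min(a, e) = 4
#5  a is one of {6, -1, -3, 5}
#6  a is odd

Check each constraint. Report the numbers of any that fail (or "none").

Violated: 1, 2, 4, 5.

#1 b * a = 9 * 1 = 9, not 10 — fails.
#2 b + e = 9 + 2 = 11, not 8 — fails.
#3 abs(9 - 1) = 8 — holds.
#4 min(1, 2) = 1, not 4 — fails.
#5 a = 1 is not in {6, -1, -3, 5} — fails.
#6 a = 1 is odd — holds.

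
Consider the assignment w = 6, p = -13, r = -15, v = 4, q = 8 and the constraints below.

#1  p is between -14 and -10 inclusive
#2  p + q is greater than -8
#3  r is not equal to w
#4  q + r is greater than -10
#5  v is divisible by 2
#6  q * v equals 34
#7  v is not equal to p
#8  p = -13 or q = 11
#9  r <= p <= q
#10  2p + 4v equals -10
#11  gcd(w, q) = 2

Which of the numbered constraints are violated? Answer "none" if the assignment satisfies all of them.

#1 p = -13 lies in [-14, -10] — holds.
#2 p + q = -13 + 8 = -5; -5 > -8 — holds.
#3 r = -15, w = 6; distinct — holds.
#4 q + r = 8 + (-15) = -7; -7 > -10 — holds.
#5 4 / 2 = 2, so 2 divides 4 — holds.
#6 q * v = 8 * 4 = 32, not 34 — does not hold.
#7 v = 4, p = -13; distinct — holds.
#8 p = -13 = -13 (first disjunct) — holds.
#9 values -15 <= -13 <= 8 — holds.
#10 2p + 4v = 2(-13) + 4(4) = -10 — holds.
#11 gcd(6, 8) = 2 — holds.

The assignment fails constraint 6.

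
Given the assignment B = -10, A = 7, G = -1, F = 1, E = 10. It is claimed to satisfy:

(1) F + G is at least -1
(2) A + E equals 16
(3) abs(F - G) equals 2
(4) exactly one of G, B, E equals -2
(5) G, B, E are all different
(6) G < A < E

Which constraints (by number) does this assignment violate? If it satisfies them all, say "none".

Violated: 2 and 4.

(1) F + G = 1 + (-1) = 0; 0 ≥ -1  yes
(2) A + E = 7 + 10 = 17, not 16  no
(3) abs(1 - (-1)) = 2  yes
(4) G=-1, B=-10, E=10; 0 of them equal -2, not exactly one  no
(5) values -1, -10, 10 are pairwise distinct  yes
(6) values -1 < 7 < 10  yes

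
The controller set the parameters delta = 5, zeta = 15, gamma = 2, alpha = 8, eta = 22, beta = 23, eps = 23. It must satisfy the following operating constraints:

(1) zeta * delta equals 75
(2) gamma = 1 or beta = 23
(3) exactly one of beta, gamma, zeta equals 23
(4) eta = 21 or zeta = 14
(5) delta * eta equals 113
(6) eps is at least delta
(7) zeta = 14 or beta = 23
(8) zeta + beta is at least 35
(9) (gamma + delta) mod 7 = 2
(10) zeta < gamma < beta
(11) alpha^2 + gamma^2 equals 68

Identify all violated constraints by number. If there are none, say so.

Violated: 4, 5, 9, 10.

(1) zeta * delta = 15 * 5 = 75 — holds.
(2) gamma = 2 ≠ 1, but beta = 23 = 23 (second disjunct) — holds.
(3) beta=23, gamma=2, zeta=15; 1 of them equals 23 — holds.
(4) eta = 22 ≠ 21 and zeta = 15 ≠ 14; both disjuncts false — fails.
(5) delta * eta = 5 * 22 = 110, not 113 — fails.
(6) eps = 23, delta = 5; 23 ≥ 5 — holds.
(7) zeta = 15 ≠ 14, but beta = 23 = 23 (second disjunct) — holds.
(8) zeta + beta = 15 + 23 = 38; 38 ≥ 35 — holds.
(9) gamma + delta = 7; 7 mod 7 = 0, not 2 — fails.
(10) values 15, 2, 23; zeta = 15 is not < gamma = 2 — fails.
(11) alpha^2 + gamma^2 = 8^2 + 2^2 = 64 + 4 = 68 — holds.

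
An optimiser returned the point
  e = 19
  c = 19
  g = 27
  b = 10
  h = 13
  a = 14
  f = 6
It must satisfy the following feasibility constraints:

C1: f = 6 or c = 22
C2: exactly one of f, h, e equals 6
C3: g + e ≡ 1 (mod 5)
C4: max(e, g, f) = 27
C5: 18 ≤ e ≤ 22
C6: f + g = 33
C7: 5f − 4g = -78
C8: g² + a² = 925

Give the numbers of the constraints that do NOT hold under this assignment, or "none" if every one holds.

C1: f = 6 = 6 (first disjunct)  true
C2: f=6, h=13, e=19; 1 of them equals 6  true
C3: g + e = 46; 46 mod 5 = 1  true
C4: max(19, 27, 6) = 27  true
C5: e = 19 lies in [18, 22]  true
C6: f + g = 6 + 27 = 33  true
C7: 5f − 4g = 5(6) − 4(27) = -78  true
C8: g² + a² = 27² + 14² = 729 + 196 = 925  true

No violations.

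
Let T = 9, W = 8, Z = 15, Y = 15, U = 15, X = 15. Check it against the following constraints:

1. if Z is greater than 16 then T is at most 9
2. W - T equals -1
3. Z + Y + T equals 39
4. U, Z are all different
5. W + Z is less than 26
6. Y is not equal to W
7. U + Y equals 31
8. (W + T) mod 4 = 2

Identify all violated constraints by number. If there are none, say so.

The assignment fails constraints 4, 7, and 8.

1. Z = 15, not > 16; antecedent false, conditional vacuously true  ✔
2. W - T = 8 - 9 = -1  ✔
3. Z + Y + T = 15 + 15 + 9 = 39  ✔
4. U = Z = 15, not all different  ✘
5. W + Z = 8 + 15 = 23; 23 < 26  ✔
6. Y = 15, W = 8; distinct  ✔
7. U + Y = 15 + 15 = 30, not 31  ✘
8. W + T = 17; 17 mod 4 = 1, not 2  ✘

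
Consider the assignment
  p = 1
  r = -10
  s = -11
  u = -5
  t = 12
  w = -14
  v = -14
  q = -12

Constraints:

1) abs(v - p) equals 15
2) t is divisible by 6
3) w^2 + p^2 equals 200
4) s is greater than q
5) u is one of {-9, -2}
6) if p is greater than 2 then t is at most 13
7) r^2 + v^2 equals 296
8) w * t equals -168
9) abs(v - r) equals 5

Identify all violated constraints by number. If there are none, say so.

1) abs(-14 - 1) = 15  ✓
2) 12 / 6 = 2, so 6 divides 12  ✓
3) w^2 + p^2 = (-14)^2 + 1^2 = 196 + 1 = 197, not 200  ✗
4) s = -11, q = -12; -11 > -12  ✓
5) u = -5 is not in {-9, -2}  ✗
6) p = 1, not > 2; antecedent false, conditional vacuously true  ✓
7) r^2 + v^2 = (-10)^2 + (-14)^2 = 100 + 196 = 296  ✓
8) w * t = -14 * 12 = -168  ✓
9) abs(-14 - (-10)) = 4, not 5  ✗

No — constraints 3, 5, and 9 are not satisfied.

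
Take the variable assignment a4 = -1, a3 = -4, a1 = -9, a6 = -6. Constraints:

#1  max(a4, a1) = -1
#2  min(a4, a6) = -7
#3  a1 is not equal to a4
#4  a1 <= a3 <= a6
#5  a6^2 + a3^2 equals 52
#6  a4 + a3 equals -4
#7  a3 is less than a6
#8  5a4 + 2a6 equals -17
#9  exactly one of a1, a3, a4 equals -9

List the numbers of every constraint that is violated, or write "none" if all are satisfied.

#1 max(-1, -9) = -1 — OK.
#2 min(-1, -6) = -6, not -7 — violated.
#3 a1 = -9, a4 = -1; distinct — OK.
#4 values -9, -4, -6; a3 = -4 is not <= a6 = -6 — violated.
#5 a6^2 + a3^2 = (-6)^2 + (-4)^2 = 36 + 16 = 52 — OK.
#6 a4 + a3 = -1 + (-4) = -5, not -4 — violated.
#7 a3 = -4, a6 = -6; -4 ≥ -6 (want <) — violated.
#8 5a4 + 2a6 = 5(-1) + 2(-6) = -17 — OK.
#9 a1=-9, a3=-4, a4=-1; 1 of them equals -9 — OK.

Constraints 2, 4, 6, and 7 do not hold.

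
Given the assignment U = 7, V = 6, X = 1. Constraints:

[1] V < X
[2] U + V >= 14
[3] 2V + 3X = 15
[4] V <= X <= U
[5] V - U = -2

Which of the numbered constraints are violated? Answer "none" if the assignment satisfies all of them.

[1] V = 6, X = 1; 6 ≥ 1 (want <) — violated.
[2] U + V = 7 + 6 = 13; 13 < 14, bound 14 not met — violated.
[3] 2V + 3X = 2(6) + 3(1) = 15 — OK.
[4] values 6, 1, 7; V = 6 is not <= X = 1 — violated.
[5] V - U = 6 - 7 = -1, not -2 — violated.

Violated: 1, 2, 4, and 5.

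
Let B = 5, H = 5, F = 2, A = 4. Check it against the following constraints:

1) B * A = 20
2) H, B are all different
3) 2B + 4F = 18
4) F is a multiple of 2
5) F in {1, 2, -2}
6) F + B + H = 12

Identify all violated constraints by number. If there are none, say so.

No — constraint 2 is not satisfied.

1) B * A = 5 * 4 = 20 — satisfied.
2) H = B = 5, not all different — violated.
3) 2B + 4F = 2(5) + 4(2) = 18 — satisfied.
4) 2 / 2 = 1, so 2 divides 2 — satisfied.
5) F = 2 is in {1, 2, -2} — satisfied.
6) F + B + H = 2 + 5 + 5 = 12 — satisfied.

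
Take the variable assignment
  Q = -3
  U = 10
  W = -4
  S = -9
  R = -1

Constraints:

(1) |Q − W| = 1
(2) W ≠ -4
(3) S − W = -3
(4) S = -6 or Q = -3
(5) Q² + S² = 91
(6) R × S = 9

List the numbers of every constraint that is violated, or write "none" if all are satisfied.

Constraints 2, 3, and 5 do not hold.

(1) |-3 − (-4)| = 1 — holds.
(2) W = -4, but -4 is required to differ — does not hold.
(3) S − W = -9 − (-4) = -5, not -3 — does not hold.
(4) S = -9 ≠ -6, but Q = -3 = -3 (second disjunct) — holds.
(5) Q² + S² = (-3)² + (-9)² = 9 + 81 = 90, not 91 — does not hold.
(6) R × S = -1 × (-9) = 9 — holds.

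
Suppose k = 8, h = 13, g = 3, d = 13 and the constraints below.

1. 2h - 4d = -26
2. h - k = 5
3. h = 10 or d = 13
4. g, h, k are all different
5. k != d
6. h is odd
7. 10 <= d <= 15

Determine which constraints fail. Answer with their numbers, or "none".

1. 2h - 4d = 2(13) - 4(13) = -26  ✔
2. h - k = 13 - 8 = 5  ✔
3. h = 13 ≠ 10, but d = 13 = 13 (second disjunct)  ✔
4. values 3, 13, 8 are pairwise distinct  ✔
5. k = 8, d = 13; distinct  ✔
6. h = 13 is odd  ✔
7. d = 13 lies in [10, 15]  ✔

The assignment satisfies every constraint.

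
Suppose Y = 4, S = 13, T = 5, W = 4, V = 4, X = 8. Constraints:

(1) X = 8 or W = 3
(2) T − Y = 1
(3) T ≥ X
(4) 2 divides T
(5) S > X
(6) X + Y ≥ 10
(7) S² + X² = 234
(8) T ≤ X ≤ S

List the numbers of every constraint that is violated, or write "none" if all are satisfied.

Constraints 3, 4, and 7 are violated.

(1) X = 8 = 8 (first disjunct) — holds.
(2) T − Y = 5 − 4 = 1 — holds.
(3) T = 5, X = 8; 5 < 8 (want ≥) — does not hold.
(4) 5 = 2×2 + 1, so 2 does not divide 5 — does not hold.
(5) S = 13, X = 8; 13 > 8 — holds.
(6) X + Y = 8 + 4 = 12; 12 ≥ 10 — holds.
(7) S² + X² = 13² + 8² = 169 + 64 = 233, not 234 — does not hold.
(8) values 5 ≤ 8 ≤ 13 — holds.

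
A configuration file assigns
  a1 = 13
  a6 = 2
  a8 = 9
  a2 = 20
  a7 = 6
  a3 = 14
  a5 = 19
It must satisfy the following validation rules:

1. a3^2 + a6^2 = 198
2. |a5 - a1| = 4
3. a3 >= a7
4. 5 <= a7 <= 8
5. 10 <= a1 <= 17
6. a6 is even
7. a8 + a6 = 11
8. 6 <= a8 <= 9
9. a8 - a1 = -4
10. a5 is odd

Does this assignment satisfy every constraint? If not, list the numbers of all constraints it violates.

1. a3^2 + a6^2 = 14^2 + 2^2 = 196 + 4 = 200, not 198 — does not hold.
2. |19 - 13| = 6, not 4 — does not hold.
3. a3 = 14, a7 = 6; 14 ≥ 6 — holds.
4. a7 = 6 lies in [5, 8] — holds.
5. a1 = 13 lies in [10, 17] — holds.
6. a6 = 2 is even — holds.
7. a8 + a6 = 9 + 2 = 11 — holds.
8. a8 = 9 lies in [6, 9] — holds.
9. a8 - a1 = 9 - 13 = -4 — holds.
10. a5 = 19 is odd — holds.

No — constraints 1 and 2 are not satisfied.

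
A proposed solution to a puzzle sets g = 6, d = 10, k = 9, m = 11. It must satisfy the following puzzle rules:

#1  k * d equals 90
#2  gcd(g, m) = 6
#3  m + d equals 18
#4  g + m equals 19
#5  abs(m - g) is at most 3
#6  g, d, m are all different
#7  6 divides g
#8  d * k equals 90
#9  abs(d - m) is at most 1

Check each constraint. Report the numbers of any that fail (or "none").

Constraints 2, 3, 4, 5 are violated.

#1 k * d = 9 * 10 = 90 — holds.
#2 gcd(6, 11) = 1, not 6 — fails.
#3 m + d = 11 + 10 = 21, not 18 — fails.
#4 g + m = 6 + 11 = 17, not 19 — fails.
#5 abs(11 - 6) = 5; 5 > 3, exceeds bound 3 — fails.
#6 values 6, 10, 11 are pairwise distinct — holds.
#7 6 / 6 = 1, so 6 divides 6 — holds.
#8 d * k = 10 * 9 = 90 — holds.
#9 abs(10 - 11) = 1; 1 ≤ 1 — holds.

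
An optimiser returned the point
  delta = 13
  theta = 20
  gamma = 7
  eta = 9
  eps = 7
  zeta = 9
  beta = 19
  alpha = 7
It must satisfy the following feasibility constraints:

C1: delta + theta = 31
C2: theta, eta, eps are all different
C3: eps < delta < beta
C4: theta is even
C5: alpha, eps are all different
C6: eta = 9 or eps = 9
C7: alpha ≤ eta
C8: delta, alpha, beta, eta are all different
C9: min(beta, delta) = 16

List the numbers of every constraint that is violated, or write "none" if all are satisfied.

C1: delta + theta = 13 + 20 = 33, not 31 — fails.
C2: values 20, 9, 7 are pairwise distinct — holds.
C3: values 7 < 13 < 19 — holds.
C4: theta = 20 is even — holds.
C5: alpha = eps = 7, not all different — fails.
C6: eta = 9 = 9 (first disjunct) — holds.
C7: alpha = 7, eta = 9; 7 ≤ 9 — holds.
C8: values 13, 7, 19, 9 are pairwise distinct — holds.
C9: min(19, 13) = 13, not 16 — fails.

No — constraints 1, 5, and 9 are not satisfied.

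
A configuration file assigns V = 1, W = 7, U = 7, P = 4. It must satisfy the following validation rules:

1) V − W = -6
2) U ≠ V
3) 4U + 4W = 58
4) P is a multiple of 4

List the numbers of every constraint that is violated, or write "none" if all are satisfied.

1) V − W = 1 − 7 = -6 — satisfied.
2) U = 7, V = 1; distinct — satisfied.
3) 4U + 4W = 4(7) + 4(7) = 56, not 58 — violated.
4) 4 / 4 = 1, so 4 divides 4 — satisfied.

Violated: 3.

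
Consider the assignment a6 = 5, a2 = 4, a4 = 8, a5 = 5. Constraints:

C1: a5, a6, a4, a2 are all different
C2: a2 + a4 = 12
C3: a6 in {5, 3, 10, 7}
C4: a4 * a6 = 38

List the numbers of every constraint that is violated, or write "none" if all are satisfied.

C1: a5 = a6 = 5, not all different  ✘
C2: a2 + a4 = 4 + 8 = 12  ✔
C3: a6 = 5 is in {5, 3, 10, 7}  ✔
C4: a4 * a6 = 8 * 5 = 40, not 38  ✘

Constraints 1 and 4 do not hold.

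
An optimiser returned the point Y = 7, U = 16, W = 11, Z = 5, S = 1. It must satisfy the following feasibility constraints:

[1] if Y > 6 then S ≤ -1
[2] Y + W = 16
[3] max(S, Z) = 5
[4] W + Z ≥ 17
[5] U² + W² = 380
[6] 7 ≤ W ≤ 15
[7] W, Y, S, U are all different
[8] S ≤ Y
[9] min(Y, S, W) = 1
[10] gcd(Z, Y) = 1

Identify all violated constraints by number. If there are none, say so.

Constraints 1, 2, 4, and 5 are violated.

[1] Y = 7 > 6, so we need S ≤ -1; but S = 1 > -1  no
[2] Y + W = 7 + 11 = 18, not 16  no
[3] max(1, 5) = 5  yes
[4] W + Z = 11 + 5 = 16; 16 < 17, bound 17 not met  no
[5] U² + W² = 16² + 11² = 256 + 121 = 377, not 380  no
[6] W = 11 lies in [7, 15]  yes
[7] values 11, 7, 1, 16 are pairwise distinct  yes
[8] S = 1, Y = 7; 1 ≤ 7  yes
[9] min(7, 1, 11) = 1  yes
[10] gcd(5, 7) = 1  yes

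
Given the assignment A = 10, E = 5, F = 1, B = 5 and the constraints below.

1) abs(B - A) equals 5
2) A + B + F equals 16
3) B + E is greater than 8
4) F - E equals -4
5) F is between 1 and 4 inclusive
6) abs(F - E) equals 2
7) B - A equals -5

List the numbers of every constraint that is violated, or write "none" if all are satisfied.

Constraint 6 does not hold.

1) abs(5 - 10) = 5 — satisfied.
2) A + B + F = 10 + 5 + 1 = 16 — satisfied.
3) B + E = 5 + 5 = 10; 10 > 8 — satisfied.
4) F - E = 1 - 5 = -4 — satisfied.
5) F = 1 lies in [1, 4] — satisfied.
6) abs(1 - 5) = 4, not 2 — violated.
7) B - A = 5 - 10 = -5 — satisfied.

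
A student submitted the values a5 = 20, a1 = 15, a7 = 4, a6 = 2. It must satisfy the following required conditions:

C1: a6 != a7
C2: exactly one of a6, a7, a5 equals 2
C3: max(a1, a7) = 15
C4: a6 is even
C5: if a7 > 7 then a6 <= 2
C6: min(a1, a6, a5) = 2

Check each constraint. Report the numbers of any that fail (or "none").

The assignment satisfies every constraint.

C1: a6 = 2, a7 = 4; distinct  ✓
C2: a6=2, a7=4, a5=20; 1 of them equals 2  ✓
C3: max(15, 4) = 15  ✓
C4: a6 = 2 is even  ✓
C5: a7 = 4, not > 7; antecedent false, conditional vacuously true  ✓
C6: min(15, 2, 20) = 2  ✓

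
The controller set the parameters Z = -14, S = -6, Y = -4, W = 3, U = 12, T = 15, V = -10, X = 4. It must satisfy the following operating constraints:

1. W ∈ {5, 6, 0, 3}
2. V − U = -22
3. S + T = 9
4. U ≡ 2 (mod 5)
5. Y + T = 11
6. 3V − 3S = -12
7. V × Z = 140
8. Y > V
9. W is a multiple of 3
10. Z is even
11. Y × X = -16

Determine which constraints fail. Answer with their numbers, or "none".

1. W = 3 is in {5, 6, 0, 3} — holds.
2. V − U = -10 − 12 = -22 — holds.
3. S + T = -6 + 15 = 9 — holds.
4. 12 mod 5 = 2 — holds.
5. Y + T = -4 + 15 = 11 — holds.
6. 3V − 3S = 3(-10) − 3(-6) = -12 — holds.
7. V × Z = -10 × (-14) = 140 — holds.
8. Y = -4, V = -10; -4 > -10 — holds.
9. 3 / 3 = 1, so 3 divides 3 — holds.
10. Z = -14 is even — holds.
11. Y × X = -4 × 4 = -16 — holds.

Yes — all constraints hold.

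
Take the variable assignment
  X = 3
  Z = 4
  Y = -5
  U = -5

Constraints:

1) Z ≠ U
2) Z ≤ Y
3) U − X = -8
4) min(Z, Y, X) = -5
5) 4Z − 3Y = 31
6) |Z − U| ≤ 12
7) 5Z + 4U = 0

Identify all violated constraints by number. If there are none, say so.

1) Z = 4, U = -5; distinct  ✓
2) Z = 4, Y = -5; 4 > -5 (want ≤)  ✗
3) U − X = -5 − 3 = -8  ✓
4) min(4, -5, 3) = -5  ✓
5) 4Z − 3Y = 4(4) − 3(-5) = 31  ✓
6) |4 − (-5)| = 9; 9 ≤ 12  ✓
7) 5Z + 4U = 5(4) + 4(-5) = 0  ✓

Constraint 2 does not hold.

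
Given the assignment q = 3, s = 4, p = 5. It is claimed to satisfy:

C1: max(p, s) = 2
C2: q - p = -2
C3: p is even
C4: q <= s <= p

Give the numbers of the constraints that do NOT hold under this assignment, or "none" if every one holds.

Violated: 1 and 3.

C1: max(5, 4) = 5, not 2 — violated.
C2: q - p = 3 - 5 = -2 — satisfied.
C3: p = 5 is odd — violated.
C4: values 3 <= 4 <= 5 — satisfied.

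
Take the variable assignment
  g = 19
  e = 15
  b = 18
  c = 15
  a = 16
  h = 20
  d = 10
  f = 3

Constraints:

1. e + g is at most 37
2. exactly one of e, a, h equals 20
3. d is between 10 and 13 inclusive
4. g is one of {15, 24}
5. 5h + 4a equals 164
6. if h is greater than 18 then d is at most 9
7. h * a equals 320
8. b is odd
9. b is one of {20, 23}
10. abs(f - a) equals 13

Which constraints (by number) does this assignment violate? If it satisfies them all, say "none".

1. e + g = 15 + 19 = 34; 34 ≤ 37 — satisfied.
2. e=15, a=16, h=20; 1 of them equals 20 — satisfied.
3. d = 10 lies in [10, 13] — satisfied.
4. g = 19 is not in {15, 24} — violated.
5. 5h + 4a = 5(20) + 4(16) = 164 — satisfied.
6. h = 20 > 18, so we need d ≤ 9; but d = 10 > 9 — violated.
7. h * a = 20 * 16 = 320 — satisfied.
8. b = 18 is even — violated.
9. b = 18 is not in {20, 23} — violated.
10. abs(3 - 16) = 13 — satisfied.

Constraints 4, 6, 8, 9 do not hold.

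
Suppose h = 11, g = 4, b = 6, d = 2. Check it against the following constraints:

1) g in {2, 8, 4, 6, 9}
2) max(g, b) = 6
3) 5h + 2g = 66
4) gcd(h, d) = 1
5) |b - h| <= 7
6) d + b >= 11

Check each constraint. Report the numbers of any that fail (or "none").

1) g = 4 is in {2, 8, 4, 6, 9}  ✔
2) max(4, 6) = 6  ✔
3) 5h + 2g = 5(11) + 2(4) = 63, not 66  ✘
4) gcd(11, 2) = 1  ✔
5) |6 - 11| = 5; 5 ≤ 7  ✔
6) d + b = 2 + 6 = 8; 8 < 11, bound 11 not met  ✘

Constraints 3, 6 are violated.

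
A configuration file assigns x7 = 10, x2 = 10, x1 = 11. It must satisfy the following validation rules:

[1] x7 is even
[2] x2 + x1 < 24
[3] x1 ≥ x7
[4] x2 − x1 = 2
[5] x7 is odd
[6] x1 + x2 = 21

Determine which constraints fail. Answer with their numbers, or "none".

The assignment fails constraints 4, 5.

[1] x7 = 10 is even — holds.
[2] x2 + x1 = 10 + 11 = 21; 21 < 24 — holds.
[3] x1 = 11, x7 = 10; 11 ≥ 10 — holds.
[4] x2 − x1 = 10 − 11 = -1, not 2 — fails.
[5] x7 = 10 is even — fails.
[6] x1 + x2 = 11 + 10 = 21 — holds.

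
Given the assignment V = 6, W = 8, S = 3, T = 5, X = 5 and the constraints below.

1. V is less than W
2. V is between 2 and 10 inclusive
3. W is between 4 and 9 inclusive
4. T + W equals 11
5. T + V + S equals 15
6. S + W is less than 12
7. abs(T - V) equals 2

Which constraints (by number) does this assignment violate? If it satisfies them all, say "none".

1. V = 6, W = 8; 6 < 8 — holds.
2. V = 6 lies in [2, 10] — holds.
3. W = 8 lies in [4, 9] — holds.
4. T + W = 5 + 8 = 13, not 11 — does not hold.
5. T + V + S = 5 + 6 + 3 = 14, not 15 — does not hold.
6. S + W = 3 + 8 = 11; 11 < 12 — holds.
7. abs(5 - 6) = 1, not 2 — does not hold.

The assignment fails constraints 4, 5, and 7.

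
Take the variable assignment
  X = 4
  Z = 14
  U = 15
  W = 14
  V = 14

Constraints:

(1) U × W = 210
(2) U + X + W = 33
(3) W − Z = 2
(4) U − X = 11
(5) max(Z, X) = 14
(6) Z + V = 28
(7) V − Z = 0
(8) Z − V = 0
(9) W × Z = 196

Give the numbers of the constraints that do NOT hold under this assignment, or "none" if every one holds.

Constraint 3 does not hold.

(1) U × W = 15 × 14 = 210 — satisfied.
(2) U + X + W = 15 + 4 + 14 = 33 — satisfied.
(3) W − Z = 14 − 14 = 0, not 2 — violated.
(4) U − X = 15 − 4 = 11 — satisfied.
(5) max(14, 4) = 14 — satisfied.
(6) Z + V = 14 + 14 = 28 — satisfied.
(7) V − Z = 14 − 14 = 0 — satisfied.
(8) Z − V = 14 − 14 = 0 — satisfied.
(9) W × Z = 14 × 14 = 196 — satisfied.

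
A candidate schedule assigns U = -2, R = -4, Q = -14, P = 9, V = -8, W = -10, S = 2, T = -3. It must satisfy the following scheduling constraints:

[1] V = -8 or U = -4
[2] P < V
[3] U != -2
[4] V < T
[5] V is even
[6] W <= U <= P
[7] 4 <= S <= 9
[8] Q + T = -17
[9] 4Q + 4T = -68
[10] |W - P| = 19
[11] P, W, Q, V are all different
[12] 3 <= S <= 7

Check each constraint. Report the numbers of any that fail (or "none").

[1] V = -8 = -8 (first disjunct)  ✔
[2] P = 9, V = -8; 9 ≥ -8 (want <)  ✘
[3] U = -2, but -2 is required to differ  ✘
[4] V = -8, T = -3; -8 < -3  ✔
[5] V = -8 is even  ✔
[6] values -10 <= -2 <= 9  ✔
[7] S = 2 is outside [4, 9]  ✘
[8] Q + T = -14 + (-3) = -17  ✔
[9] 4Q + 4T = 4(-14) + 4(-3) = -68  ✔
[10] |-10 - 9| = 19  ✔
[11] values 9, -10, -14, -8 are pairwise distinct  ✔
[12] S = 2 is outside [3, 7]  ✘

The assignment fails constraints 2, 3, 7, and 12.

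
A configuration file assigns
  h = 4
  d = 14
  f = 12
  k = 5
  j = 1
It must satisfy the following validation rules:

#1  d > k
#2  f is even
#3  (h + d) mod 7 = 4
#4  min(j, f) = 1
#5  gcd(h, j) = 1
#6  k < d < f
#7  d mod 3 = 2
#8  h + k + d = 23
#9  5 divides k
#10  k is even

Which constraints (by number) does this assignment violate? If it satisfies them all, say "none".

#1 d = 14, k = 5; 14 > 5 — holds.
#2 f = 12 is even — holds.
#3 h + d = 18; 18 mod 7 = 4 — holds.
#4 min(1, 12) = 1 — holds.
#5 gcd(4, 1) = 1 — holds.
#6 values 5, 14, 12; d = 14 is not < f = 12 — does not hold.
#7 14 mod 3 = 2 — holds.
#8 h + k + d = 4 + 5 + 14 = 23 — holds.
#9 5 / 5 = 1, so 5 divides 5 — holds.
#10 k = 5 is odd — does not hold.

Violated: 6 and 10.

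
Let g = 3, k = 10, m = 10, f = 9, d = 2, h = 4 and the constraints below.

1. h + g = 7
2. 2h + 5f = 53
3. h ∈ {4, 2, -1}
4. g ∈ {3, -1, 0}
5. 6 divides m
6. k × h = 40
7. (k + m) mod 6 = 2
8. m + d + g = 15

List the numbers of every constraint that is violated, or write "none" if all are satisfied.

Constraint 5 does not hold.

1. h + g = 4 + 3 = 7 — satisfied.
2. 2h + 5f = 2(4) + 5(9) = 53 — satisfied.
3. h = 4 is in {4, 2, -1} — satisfied.
4. g = 3 is in {3, -1, 0} — satisfied.
5. 10 = 6×1 + 4, so 6 does not divide 10 — violated.
6. k × h = 10 × 4 = 40 — satisfied.
7. k + m = 20; 20 mod 6 = 2 — satisfied.
8. m + d + g = 10 + 2 + 3 = 15 — satisfied.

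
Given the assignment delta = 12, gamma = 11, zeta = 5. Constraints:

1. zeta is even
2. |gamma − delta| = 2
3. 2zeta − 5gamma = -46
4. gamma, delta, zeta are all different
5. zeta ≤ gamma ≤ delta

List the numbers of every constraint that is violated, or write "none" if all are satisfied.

1. zeta = 5 is odd — violated.
2. |11 − 12| = 1, not 2 — violated.
3. 2zeta − 5gamma = 2(5) − 5(11) = -45, not -46 — violated.
4. values 11, 12, 5 are pairwise distinct — OK.
5. values 5 ≤ 11 ≤ 12 — OK.

Violated: 1, 2, 3.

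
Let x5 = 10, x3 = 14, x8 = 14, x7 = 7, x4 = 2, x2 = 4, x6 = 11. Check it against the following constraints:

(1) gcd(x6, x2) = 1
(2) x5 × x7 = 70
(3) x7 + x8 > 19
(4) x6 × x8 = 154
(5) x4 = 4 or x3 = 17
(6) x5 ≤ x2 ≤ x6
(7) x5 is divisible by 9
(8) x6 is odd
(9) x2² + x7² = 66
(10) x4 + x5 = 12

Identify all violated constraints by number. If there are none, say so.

Violated: 5, 6, 7, and 9.

(1) gcd(11, 4) = 1 — holds.
(2) x5 × x7 = 10 × 7 = 70 — holds.
(3) x7 + x8 = 7 + 14 = 21; 21 > 19 — holds.
(4) x6 × x8 = 11 × 14 = 154 — holds.
(5) x4 = 2 ≠ 4 and x3 = 14 ≠ 17; both disjuncts false — does not hold.
(6) values 10, 4, 11; x5 = 10 is not ≤ x2 = 4 — does not hold.
(7) 10 = 9×1 + 1, so 9 does not divide 10 — does not hold.
(8) x6 = 11 is odd — holds.
(9) x2² + x7² = 4² + 7² = 16 + 49 = 65, not 66 — does not hold.
(10) x4 + x5 = 2 + 10 = 12 — holds.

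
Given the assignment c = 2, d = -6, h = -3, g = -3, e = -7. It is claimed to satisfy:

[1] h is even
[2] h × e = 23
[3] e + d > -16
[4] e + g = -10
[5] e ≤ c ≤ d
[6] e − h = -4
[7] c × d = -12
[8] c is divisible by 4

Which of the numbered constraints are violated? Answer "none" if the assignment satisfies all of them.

[1] h = -3 is odd  ✗
[2] h × e = -3 × (-7) = 21, not 23  ✗
[3] e + d = -7 + (-6) = -13; -13 > -16  ✓
[4] e + g = -7 + (-3) = -10  ✓
[5] values -7, 2, -6; c = 2 is not ≤ d = -6  ✗
[6] e − h = -7 − (-3) = -4  ✓
[7] c × d = 2 × (-6) = -12  ✓
[8] 2 = 4×0 + 2, so 4 does not divide 2  ✗

Violated: 1, 2, 5, and 8.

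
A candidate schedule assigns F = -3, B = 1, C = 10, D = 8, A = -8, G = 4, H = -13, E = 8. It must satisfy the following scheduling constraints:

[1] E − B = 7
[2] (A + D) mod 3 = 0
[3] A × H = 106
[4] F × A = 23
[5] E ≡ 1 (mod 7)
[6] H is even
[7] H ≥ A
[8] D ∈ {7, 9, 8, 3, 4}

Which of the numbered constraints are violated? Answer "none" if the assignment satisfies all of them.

[1] E − B = 8 − 1 = 7  ✓
[2] A + D = 0; 0 mod 3 = 0  ✓
[3] A × H = -8 × (-13) = 104, not 106  ✗
[4] F × A = -3 × (-8) = 24, not 23  ✗
[5] 8 mod 7 = 1  ✓
[6] H = -13 is odd  ✗
[7] H = -13, A = -8; -13 < -8 (want ≥)  ✗
[8] D = 8 is in {7, 9, 8, 3, 4}  ✓

Constraints 3, 4, 6, 7 do not hold.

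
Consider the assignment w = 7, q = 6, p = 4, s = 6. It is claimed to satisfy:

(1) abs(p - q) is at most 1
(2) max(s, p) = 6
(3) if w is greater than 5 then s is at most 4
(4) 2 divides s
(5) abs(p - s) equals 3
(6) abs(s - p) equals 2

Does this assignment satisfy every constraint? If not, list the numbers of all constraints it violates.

(1) abs(4 - 6) = 2; 2 > 1, exceeds bound 1  ✘
(2) max(6, 4) = 6  ✔
(3) w = 7 > 5, so we need s ≤ 4; but s = 6 > 4  ✘
(4) 6 / 2 = 3, so 2 divides 6  ✔
(5) abs(4 - 6) = 2, not 3  ✘
(6) abs(6 - 4) = 2  ✔

Violated: 1, 3, and 5.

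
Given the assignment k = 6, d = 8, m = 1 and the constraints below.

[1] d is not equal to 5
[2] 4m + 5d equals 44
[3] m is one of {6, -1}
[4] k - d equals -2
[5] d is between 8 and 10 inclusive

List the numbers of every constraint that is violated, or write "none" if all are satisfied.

The assignment fails constraint 3.

[1] d = 8, and 8 ≠ 5  ✔
[2] 4m + 5d = 4(1) + 5(8) = 44  ✔
[3] m = 1 is not in {6, -1}  ✘
[4] k - d = 6 - 8 = -2  ✔
[5] d = 8 lies in [8, 10]  ✔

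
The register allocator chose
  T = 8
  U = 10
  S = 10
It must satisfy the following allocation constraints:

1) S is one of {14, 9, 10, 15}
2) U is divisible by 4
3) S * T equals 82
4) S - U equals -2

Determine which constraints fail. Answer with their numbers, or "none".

1) S = 10 is in {14, 9, 10, 15} — satisfied.
2) 10 = 4*2 + 2, so 4 does not divide 10 — violated.
3) S * T = 10 * 8 = 80, not 82 — violated.
4) S - U = 10 - 10 = 0, not -2 — violated.

The assignment fails constraints 2, 3, and 4.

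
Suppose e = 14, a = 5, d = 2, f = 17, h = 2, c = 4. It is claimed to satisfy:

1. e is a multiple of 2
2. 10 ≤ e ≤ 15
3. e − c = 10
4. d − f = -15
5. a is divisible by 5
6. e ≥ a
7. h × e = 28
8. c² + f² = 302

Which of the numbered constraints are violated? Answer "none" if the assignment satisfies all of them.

Constraint 8 does not hold.

1. 14 / 2 = 7, so 2 divides 14 — satisfied.
2. e = 14 lies in [10, 15] — satisfied.
3. e − c = 14 − 4 = 10 — satisfied.
4. d − f = 2 − 17 = -15 — satisfied.
5. 5 / 5 = 1, so 5 divides 5 — satisfied.
6. e = 14, a = 5; 14 ≥ 5 — satisfied.
7. h × e = 2 × 14 = 28 — satisfied.
8. c² + f² = 4² + 17² = 16 + 289 = 305, not 302 — violated.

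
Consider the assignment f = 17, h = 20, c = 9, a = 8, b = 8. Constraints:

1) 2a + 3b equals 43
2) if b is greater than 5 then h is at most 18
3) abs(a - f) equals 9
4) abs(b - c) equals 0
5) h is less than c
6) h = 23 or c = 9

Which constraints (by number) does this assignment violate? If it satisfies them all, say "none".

1) 2a + 3b = 2(8) + 3(8) = 40, not 43  FAIL
2) b = 8 > 5, so we need h ≤ 18; but h = 20 > 18  FAIL
3) abs(8 - 17) = 9  OK
4) abs(8 - 9) = 1, not 0  FAIL
5) h = 20, c = 9; 20 ≥ 9 (want <)  FAIL
6) h = 20 ≠ 23, but c = 9 = 9 (second disjunct)  OK

Violated: 1, 2, 4, and 5.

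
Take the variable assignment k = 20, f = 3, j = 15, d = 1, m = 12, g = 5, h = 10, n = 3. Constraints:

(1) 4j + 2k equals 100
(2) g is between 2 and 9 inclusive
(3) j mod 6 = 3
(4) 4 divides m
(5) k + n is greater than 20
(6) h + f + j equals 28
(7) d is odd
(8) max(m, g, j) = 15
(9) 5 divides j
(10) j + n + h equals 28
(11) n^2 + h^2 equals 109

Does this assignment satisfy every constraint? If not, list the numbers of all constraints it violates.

(1) 4j + 2k = 4(15) + 2(20) = 100  true
(2) g = 5 lies in [2, 9]  true
(3) 15 mod 6 = 3  true
(4) 12 / 4 = 3, so 4 divides 12  true
(5) k + n = 20 + 3 = 23; 23 > 20  true
(6) h + f + j = 10 + 3 + 15 = 28  true
(7) d = 1 is odd  true
(8) max(12, 5, 15) = 15  true
(9) 15 / 5 = 3, so 5 divides 15  true
(10) j + n + h = 15 + 3 + 10 = 28  true
(11) n^2 + h^2 = 3^2 + 10^2 = 9 + 100 = 109  true

Yes — all constraints hold.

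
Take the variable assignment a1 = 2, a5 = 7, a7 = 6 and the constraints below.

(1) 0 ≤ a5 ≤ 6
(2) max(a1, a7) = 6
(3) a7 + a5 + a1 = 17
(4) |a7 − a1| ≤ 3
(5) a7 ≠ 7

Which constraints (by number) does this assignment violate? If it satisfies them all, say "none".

No — constraints 1, 3, and 4 are not satisfied.

(1) a5 = 7 is outside [0, 6] — fails.
(2) max(2, 6) = 6 — holds.
(3) a7 + a5 + a1 = 6 + 7 + 2 = 15, not 17 — fails.
(4) |6 − 2| = 4; 4 > 3, exceeds bound 3 — fails.
(5) a7 = 6, and 6 ≠ 7 — holds.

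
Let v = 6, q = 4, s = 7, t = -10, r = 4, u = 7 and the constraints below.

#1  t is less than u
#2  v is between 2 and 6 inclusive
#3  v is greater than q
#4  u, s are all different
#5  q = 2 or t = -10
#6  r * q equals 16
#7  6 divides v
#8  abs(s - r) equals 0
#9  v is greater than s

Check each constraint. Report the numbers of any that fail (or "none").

The assignment fails constraints 4, 8, and 9.

#1 t = -10, u = 7; -10 < 7 — OK.
#2 v = 6 lies in [2, 6] — OK.
#3 v = 6, q = 4; 6 > 4 — OK.
#4 u = s = 7, not all different — violated.
#5 q = 4 ≠ 2, but t = -10 = -10 (second disjunct) — OK.
#6 r * q = 4 * 4 = 16 — OK.
#7 6 / 6 = 1, so 6 divides 6 — OK.
#8 abs(7 - 4) = 3, not 0 — violated.
#9 v = 6, s = 7; 6 ≤ 7 (want >) — violated.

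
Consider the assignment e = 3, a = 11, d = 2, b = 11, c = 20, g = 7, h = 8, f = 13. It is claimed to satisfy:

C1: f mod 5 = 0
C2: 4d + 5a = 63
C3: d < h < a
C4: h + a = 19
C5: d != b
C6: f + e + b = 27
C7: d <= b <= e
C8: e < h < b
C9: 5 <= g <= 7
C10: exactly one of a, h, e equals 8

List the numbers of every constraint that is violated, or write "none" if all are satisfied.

Constraints 1 and 7 are violated.

C1: 13 mod 5 = 3, not 0  ✗
C2: 4d + 5a = 4(2) + 5(11) = 63  ✓
C3: values 2 < 8 < 11  ✓
C4: h + a = 8 + 11 = 19  ✓
C5: d = 2, b = 11; distinct  ✓
C6: f + e + b = 13 + 3 + 11 = 27  ✓
C7: values 2, 11, 3; b = 11 is not <= e = 3  ✗
C8: values 3 < 8 < 11  ✓
C9: g = 7 lies in [5, 7]  ✓
C10: a=11, h=8, e=3; 1 of them equals 8  ✓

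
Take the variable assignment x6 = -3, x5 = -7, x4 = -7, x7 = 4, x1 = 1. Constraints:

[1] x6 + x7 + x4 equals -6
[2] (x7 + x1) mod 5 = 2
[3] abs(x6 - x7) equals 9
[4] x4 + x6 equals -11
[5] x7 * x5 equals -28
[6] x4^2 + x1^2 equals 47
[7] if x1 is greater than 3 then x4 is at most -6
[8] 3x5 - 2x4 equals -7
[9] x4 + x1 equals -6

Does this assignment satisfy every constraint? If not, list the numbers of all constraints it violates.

[1] x6 + x7 + x4 = -3 + 4 + (-7) = -6  true
[2] x7 + x1 = 5; 5 mod 5 = 0, not 2  false
[3] abs(-3 - 4) = 7, not 9  false
[4] x4 + x6 = -7 + (-3) = -10, not -11  false
[5] x7 * x5 = 4 * (-7) = -28  true
[6] x4^2 + x1^2 = (-7)^2 + 1^2 = 49 + 1 = 50, not 47  false
[7] x1 = 1, not > 3; antecedent false, conditional vacuously true  true
[8] 3x5 - 2x4 = 3(-7) - 2(-7) = -7  true
[9] x4 + x1 = -7 + 1 = -6  true

The assignment fails constraints 2, 3, 4, and 6.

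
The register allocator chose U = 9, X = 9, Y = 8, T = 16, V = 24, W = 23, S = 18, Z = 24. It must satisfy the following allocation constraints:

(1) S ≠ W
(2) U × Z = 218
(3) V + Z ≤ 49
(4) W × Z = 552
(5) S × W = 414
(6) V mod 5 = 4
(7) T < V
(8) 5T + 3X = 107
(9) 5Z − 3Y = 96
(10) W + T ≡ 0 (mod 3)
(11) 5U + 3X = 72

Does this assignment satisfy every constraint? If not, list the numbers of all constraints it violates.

Constraint 2 is violated.

(1) S = 18, W = 23; distinct  ✓
(2) U × Z = 9 × 24 = 216, not 218  ✗
(3) V + Z = 24 + 24 = 48; 48 ≤ 49  ✓
(4) W × Z = 23 × 24 = 552  ✓
(5) S × W = 18 × 23 = 414  ✓
(6) 24 mod 5 = 4  ✓
(7) T = 16, V = 24; 16 < 24  ✓
(8) 5T + 3X = 5(16) + 3(9) = 107  ✓
(9) 5Z − 3Y = 5(24) − 3(8) = 96  ✓
(10) W + T = 39; 39 mod 3 = 0  ✓
(11) 5U + 3X = 5(9) + 3(9) = 72  ✓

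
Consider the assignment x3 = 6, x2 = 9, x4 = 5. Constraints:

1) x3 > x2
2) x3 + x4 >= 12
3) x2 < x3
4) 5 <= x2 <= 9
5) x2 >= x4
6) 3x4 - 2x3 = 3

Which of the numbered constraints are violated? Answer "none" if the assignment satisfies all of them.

Violated: 1, 2, and 3.

1) x3 = 6, x2 = 9; 6 ≤ 9 (want >) — violated.
2) x3 + x4 = 6 + 5 = 11; 11 < 12, bound 12 not met — violated.
3) x2 = 9, x3 = 6; 9 ≥ 6 (want <) — violated.
4) x2 = 9 lies in [5, 9] — satisfied.
5) x2 = 9, x4 = 5; 9 ≥ 5 — satisfied.
6) 3x4 - 2x3 = 3(5) - 2(6) = 3 — satisfied.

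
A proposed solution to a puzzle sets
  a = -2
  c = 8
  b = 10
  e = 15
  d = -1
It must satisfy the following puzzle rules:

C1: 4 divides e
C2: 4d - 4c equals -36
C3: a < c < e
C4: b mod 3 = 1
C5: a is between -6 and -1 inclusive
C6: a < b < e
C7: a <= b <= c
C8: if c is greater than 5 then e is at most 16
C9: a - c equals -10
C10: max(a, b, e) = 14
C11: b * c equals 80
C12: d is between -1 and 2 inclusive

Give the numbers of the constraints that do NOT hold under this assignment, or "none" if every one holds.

C1: 15 = 4*3 + 3, so 4 does not divide 15 — violated.
C2: 4d - 4c = 4(-1) - 4(8) = -36 — satisfied.
C3: values -2 < 8 < 15 — satisfied.
C4: 10 mod 3 = 1 — satisfied.
C5: a = -2 lies in [-6, -1] — satisfied.
C6: values -2 < 10 < 15 — satisfied.
C7: values -2, 10, 8; b = 10 is not <= c = 8 — violated.
C8: c = 8 > 5, so we need e ≤ 16; e = 15 ≤ 16 — satisfied.
C9: a - c = -2 - 8 = -10 — satisfied.
C10: max(-2, 10, 15) = 15, not 14 — violated.
C11: b * c = 10 * 8 = 80 — satisfied.
C12: d = -1 lies in [-1, 2] — satisfied.

No — constraints 1, 7, and 10 are not satisfied.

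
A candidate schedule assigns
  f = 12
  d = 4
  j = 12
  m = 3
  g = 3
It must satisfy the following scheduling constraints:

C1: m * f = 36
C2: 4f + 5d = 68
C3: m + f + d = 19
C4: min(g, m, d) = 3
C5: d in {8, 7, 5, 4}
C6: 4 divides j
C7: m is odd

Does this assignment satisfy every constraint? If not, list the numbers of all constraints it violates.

C1: m * f = 3 * 12 = 36  ✓
C2: 4f + 5d = 4(12) + 5(4) = 68  ✓
C3: m + f + d = 3 + 12 + 4 = 19  ✓
C4: min(3, 3, 4) = 3  ✓
C5: d = 4 is in {8, 7, 5, 4}  ✓
C6: 12 / 4 = 3, so 4 divides 12  ✓
C7: m = 3 is odd  ✓

None — every constraint holds.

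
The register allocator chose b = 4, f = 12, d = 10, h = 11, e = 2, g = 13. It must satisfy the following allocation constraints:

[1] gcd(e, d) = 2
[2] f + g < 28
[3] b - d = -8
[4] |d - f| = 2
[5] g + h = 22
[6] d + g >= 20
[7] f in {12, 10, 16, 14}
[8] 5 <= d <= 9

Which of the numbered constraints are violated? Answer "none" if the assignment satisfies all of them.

Constraints 3, 5, and 8 are violated.

[1] gcd(2, 10) = 2  OK
[2] f + g = 12 + 13 = 25; 25 < 28  OK
[3] b - d = 4 - 10 = -6, not -8  FAIL
[4] |10 - 12| = 2  OK
[5] g + h = 13 + 11 = 24, not 22  FAIL
[6] d + g = 10 + 13 = 23; 23 ≥ 20  OK
[7] f = 12 is in {12, 10, 16, 14}  OK
[8] d = 10 is outside [5, 9]  FAIL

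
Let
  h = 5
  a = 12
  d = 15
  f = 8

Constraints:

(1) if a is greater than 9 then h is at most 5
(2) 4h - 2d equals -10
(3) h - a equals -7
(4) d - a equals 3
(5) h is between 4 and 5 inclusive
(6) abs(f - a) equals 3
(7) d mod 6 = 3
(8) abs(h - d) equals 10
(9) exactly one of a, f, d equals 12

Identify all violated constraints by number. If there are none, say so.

(1) a = 12 > 9, so we need h ≤ 5; h = 5 ≤ 5 — holds.
(2) 4h - 2d = 4(5) - 2(15) = -10 — holds.
(3) h - a = 5 - 12 = -7 — holds.
(4) d - a = 15 - 12 = 3 — holds.
(5) h = 5 lies in [4, 5] — holds.
(6) abs(8 - 12) = 4, not 3 — does not hold.
(7) 15 mod 6 = 3 — holds.
(8) abs(5 - 15) = 10 — holds.
(9) a=12, f=8, d=15; 1 of them equals 12 — holds.

No — constraint 6 is not satisfied.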